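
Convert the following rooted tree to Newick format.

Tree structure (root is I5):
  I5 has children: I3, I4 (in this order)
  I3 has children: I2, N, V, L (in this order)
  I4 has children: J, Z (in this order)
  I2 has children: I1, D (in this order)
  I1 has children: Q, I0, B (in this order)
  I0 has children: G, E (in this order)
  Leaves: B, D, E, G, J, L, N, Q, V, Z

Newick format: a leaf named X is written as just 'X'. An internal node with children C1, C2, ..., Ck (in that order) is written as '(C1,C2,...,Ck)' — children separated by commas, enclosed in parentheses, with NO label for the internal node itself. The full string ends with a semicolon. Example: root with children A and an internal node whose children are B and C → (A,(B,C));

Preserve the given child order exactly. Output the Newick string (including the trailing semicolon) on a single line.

internal I5 with children ['I3', 'I4']
  internal I3 with children ['I2', 'N', 'V', 'L']
    internal I2 with children ['I1', 'D']
      internal I1 with children ['Q', 'I0', 'B']
        leaf 'Q' → 'Q'
        internal I0 with children ['G', 'E']
          leaf 'G' → 'G'
          leaf 'E' → 'E'
        → '(G,E)'
        leaf 'B' → 'B'
      → '(Q,(G,E),B)'
      leaf 'D' → 'D'
    → '((Q,(G,E),B),D)'
    leaf 'N' → 'N'
    leaf 'V' → 'V'
    leaf 'L' → 'L'
  → '(((Q,(G,E),B),D),N,V,L)'
  internal I4 with children ['J', 'Z']
    leaf 'J' → 'J'
    leaf 'Z' → 'Z'
  → '(J,Z)'
→ '((((Q,(G,E),B),D),N,V,L),(J,Z))'
Final: ((((Q,(G,E),B),D),N,V,L),(J,Z));

Answer: ((((Q,(G,E),B),D),N,V,L),(J,Z));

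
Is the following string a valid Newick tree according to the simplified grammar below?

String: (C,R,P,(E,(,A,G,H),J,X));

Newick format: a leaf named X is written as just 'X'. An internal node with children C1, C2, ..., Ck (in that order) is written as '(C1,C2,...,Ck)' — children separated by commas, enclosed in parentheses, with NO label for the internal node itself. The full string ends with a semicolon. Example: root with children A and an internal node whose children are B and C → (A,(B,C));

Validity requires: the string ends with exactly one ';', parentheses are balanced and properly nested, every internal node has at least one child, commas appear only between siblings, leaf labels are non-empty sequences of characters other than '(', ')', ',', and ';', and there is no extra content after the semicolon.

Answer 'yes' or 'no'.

Input: (C,R,P,(E,(,A,G,H),J,X));
Paren balance: 3 '(' vs 3 ')' OK
Ends with single ';': True
Full parse: FAILS (empty leaf label at pos 11)
Valid: False

Answer: no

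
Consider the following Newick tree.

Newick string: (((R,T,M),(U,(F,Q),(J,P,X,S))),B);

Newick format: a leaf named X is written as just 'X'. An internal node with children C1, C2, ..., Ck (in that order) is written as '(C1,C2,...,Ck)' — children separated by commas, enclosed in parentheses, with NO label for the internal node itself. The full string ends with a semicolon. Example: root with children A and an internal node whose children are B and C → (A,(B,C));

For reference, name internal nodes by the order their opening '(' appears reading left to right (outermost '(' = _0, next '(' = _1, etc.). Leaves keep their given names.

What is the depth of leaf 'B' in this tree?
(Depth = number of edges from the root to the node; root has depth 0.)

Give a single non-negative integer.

Newick: (((R,T,M),(U,(F,Q),(J,P,X,S))),B);
Naming internals by '(' encounter order: outermost '(' = _0, next = _1, ...
Query node: B
Path from root: _0 -> B
Depth of B: 1 (number of edges from root)

Answer: 1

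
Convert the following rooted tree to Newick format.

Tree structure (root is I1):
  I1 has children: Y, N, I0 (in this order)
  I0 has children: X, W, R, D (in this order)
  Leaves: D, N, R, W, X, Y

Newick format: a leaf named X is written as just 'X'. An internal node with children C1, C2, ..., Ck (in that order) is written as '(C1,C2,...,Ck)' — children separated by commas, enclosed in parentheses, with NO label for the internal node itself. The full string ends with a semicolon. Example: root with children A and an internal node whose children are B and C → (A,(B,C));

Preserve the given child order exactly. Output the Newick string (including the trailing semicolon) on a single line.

Answer: (Y,N,(X,W,R,D));

Derivation:
internal I1 with children ['Y', 'N', 'I0']
  leaf 'Y' → 'Y'
  leaf 'N' → 'N'
  internal I0 with children ['X', 'W', 'R', 'D']
    leaf 'X' → 'X'
    leaf 'W' → 'W'
    leaf 'R' → 'R'
    leaf 'D' → 'D'
  → '(X,W,R,D)'
→ '(Y,N,(X,W,R,D))'
Final: (Y,N,(X,W,R,D));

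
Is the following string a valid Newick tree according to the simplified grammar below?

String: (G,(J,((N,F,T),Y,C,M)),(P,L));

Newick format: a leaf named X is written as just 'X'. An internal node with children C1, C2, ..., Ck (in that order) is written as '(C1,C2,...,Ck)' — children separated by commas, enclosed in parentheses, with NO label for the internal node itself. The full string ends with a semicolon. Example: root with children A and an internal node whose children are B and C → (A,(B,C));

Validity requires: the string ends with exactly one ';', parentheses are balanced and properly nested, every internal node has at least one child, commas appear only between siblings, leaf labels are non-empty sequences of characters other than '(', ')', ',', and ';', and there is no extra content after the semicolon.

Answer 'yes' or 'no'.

Answer: yes

Derivation:
Input: (G,(J,((N,F,T),Y,C,M)),(P,L));
Paren balance: 5 '(' vs 5 ')' OK
Ends with single ';': True
Full parse: OK
Valid: True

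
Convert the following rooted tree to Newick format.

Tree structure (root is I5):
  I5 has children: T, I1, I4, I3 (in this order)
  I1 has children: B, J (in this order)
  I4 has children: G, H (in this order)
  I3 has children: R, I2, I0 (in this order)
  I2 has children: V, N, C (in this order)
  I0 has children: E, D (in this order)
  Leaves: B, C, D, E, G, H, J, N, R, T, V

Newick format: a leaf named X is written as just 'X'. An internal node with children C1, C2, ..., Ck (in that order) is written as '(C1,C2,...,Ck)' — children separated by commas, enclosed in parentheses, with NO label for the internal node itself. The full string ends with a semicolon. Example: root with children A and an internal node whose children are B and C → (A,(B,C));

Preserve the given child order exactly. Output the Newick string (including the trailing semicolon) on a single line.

internal I5 with children ['T', 'I1', 'I4', 'I3']
  leaf 'T' → 'T'
  internal I1 with children ['B', 'J']
    leaf 'B' → 'B'
    leaf 'J' → 'J'
  → '(B,J)'
  internal I4 with children ['G', 'H']
    leaf 'G' → 'G'
    leaf 'H' → 'H'
  → '(G,H)'
  internal I3 with children ['R', 'I2', 'I0']
    leaf 'R' → 'R'
    internal I2 with children ['V', 'N', 'C']
      leaf 'V' → 'V'
      leaf 'N' → 'N'
      leaf 'C' → 'C'
    → '(V,N,C)'
    internal I0 with children ['E', 'D']
      leaf 'E' → 'E'
      leaf 'D' → 'D'
    → '(E,D)'
  → '(R,(V,N,C),(E,D))'
→ '(T,(B,J),(G,H),(R,(V,N,C),(E,D)))'
Final: (T,(B,J),(G,H),(R,(V,N,C),(E,D)));

Answer: (T,(B,J),(G,H),(R,(V,N,C),(E,D)));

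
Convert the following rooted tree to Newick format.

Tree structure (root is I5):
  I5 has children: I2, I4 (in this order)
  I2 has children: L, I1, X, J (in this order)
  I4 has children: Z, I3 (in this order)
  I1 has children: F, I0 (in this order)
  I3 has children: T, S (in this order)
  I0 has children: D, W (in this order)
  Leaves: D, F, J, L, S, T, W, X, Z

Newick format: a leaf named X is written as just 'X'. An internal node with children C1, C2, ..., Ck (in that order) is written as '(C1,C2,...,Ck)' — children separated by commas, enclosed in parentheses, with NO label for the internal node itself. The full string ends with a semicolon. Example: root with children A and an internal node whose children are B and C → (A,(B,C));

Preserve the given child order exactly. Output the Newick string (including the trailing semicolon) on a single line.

internal I5 with children ['I2', 'I4']
  internal I2 with children ['L', 'I1', 'X', 'J']
    leaf 'L' → 'L'
    internal I1 with children ['F', 'I0']
      leaf 'F' → 'F'
      internal I0 with children ['D', 'W']
        leaf 'D' → 'D'
        leaf 'W' → 'W'
      → '(D,W)'
    → '(F,(D,W))'
    leaf 'X' → 'X'
    leaf 'J' → 'J'
  → '(L,(F,(D,W)),X,J)'
  internal I4 with children ['Z', 'I3']
    leaf 'Z' → 'Z'
    internal I3 with children ['T', 'S']
      leaf 'T' → 'T'
      leaf 'S' → 'S'
    → '(T,S)'
  → '(Z,(T,S))'
→ '((L,(F,(D,W)),X,J),(Z,(T,S)))'
Final: ((L,(F,(D,W)),X,J),(Z,(T,S)));

Answer: ((L,(F,(D,W)),X,J),(Z,(T,S)));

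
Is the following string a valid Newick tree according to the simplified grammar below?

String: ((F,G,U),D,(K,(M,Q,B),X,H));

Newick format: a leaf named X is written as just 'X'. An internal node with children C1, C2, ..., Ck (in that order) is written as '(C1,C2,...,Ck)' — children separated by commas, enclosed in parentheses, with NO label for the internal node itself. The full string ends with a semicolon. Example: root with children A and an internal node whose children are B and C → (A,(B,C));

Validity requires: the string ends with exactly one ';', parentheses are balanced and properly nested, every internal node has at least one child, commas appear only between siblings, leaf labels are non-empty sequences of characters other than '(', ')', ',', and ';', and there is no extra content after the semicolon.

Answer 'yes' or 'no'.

Input: ((F,G,U),D,(K,(M,Q,B),X,H));
Paren balance: 4 '(' vs 4 ')' OK
Ends with single ';': True
Full parse: OK
Valid: True

Answer: yes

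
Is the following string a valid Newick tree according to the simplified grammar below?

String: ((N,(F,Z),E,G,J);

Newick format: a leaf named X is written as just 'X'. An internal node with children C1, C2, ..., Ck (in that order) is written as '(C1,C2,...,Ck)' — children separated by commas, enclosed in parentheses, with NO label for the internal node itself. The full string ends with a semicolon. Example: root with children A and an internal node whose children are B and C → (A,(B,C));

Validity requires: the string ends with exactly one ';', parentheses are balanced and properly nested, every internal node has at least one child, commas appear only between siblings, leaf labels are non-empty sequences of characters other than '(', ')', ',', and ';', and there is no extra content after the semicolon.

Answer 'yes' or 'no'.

Answer: no

Derivation:
Input: ((N,(F,Z),E,G,J);
Paren balance: 3 '(' vs 2 ')' MISMATCH
Ends with single ';': True
Full parse: FAILS (expected , or ) at pos 16)
Valid: False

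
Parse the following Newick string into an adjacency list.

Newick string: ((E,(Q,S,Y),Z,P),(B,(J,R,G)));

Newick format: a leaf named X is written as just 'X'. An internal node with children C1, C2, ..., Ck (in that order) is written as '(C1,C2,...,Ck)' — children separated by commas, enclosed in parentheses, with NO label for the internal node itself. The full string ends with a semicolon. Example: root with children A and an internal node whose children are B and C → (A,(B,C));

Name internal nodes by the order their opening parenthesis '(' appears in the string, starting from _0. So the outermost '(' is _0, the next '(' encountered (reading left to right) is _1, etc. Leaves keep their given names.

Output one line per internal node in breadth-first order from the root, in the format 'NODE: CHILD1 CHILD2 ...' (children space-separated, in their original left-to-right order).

Answer: _0: _1 _3
_1: E _2 Z P
_3: B _4
_2: Q S Y
_4: J R G

Derivation:
Input: ((E,(Q,S,Y),Z,P),(B,(J,R,G)));
Scanning left-to-right, naming '(' by encounter order:
  pos 0: '(' -> open internal node _0 (depth 1)
  pos 1: '(' -> open internal node _1 (depth 2)
  pos 4: '(' -> open internal node _2 (depth 3)
  pos 10: ')' -> close internal node _2 (now at depth 2)
  pos 15: ')' -> close internal node _1 (now at depth 1)
  pos 17: '(' -> open internal node _3 (depth 2)
  pos 20: '(' -> open internal node _4 (depth 3)
  pos 26: ')' -> close internal node _4 (now at depth 2)
  pos 27: ')' -> close internal node _3 (now at depth 1)
  pos 28: ')' -> close internal node _0 (now at depth 0)
Total internal nodes: 5
BFS adjacency from root:
  _0: _1 _3
  _1: E _2 Z P
  _3: B _4
  _2: Q S Y
  _4: J R G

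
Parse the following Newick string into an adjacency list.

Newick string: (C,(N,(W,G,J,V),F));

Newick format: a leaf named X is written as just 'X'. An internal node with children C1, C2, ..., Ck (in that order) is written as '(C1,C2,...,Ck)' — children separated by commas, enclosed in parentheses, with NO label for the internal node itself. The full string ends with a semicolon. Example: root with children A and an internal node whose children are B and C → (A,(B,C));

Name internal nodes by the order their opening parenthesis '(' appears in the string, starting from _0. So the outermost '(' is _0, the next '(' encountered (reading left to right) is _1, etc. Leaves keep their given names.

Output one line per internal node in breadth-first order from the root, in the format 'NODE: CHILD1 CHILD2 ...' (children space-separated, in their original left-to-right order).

Input: (C,(N,(W,G,J,V),F));
Scanning left-to-right, naming '(' by encounter order:
  pos 0: '(' -> open internal node _0 (depth 1)
  pos 3: '(' -> open internal node _1 (depth 2)
  pos 6: '(' -> open internal node _2 (depth 3)
  pos 14: ')' -> close internal node _2 (now at depth 2)
  pos 17: ')' -> close internal node _1 (now at depth 1)
  pos 18: ')' -> close internal node _0 (now at depth 0)
Total internal nodes: 3
BFS adjacency from root:
  _0: C _1
  _1: N _2 F
  _2: W G J V

Answer: _0: C _1
_1: N _2 F
_2: W G J V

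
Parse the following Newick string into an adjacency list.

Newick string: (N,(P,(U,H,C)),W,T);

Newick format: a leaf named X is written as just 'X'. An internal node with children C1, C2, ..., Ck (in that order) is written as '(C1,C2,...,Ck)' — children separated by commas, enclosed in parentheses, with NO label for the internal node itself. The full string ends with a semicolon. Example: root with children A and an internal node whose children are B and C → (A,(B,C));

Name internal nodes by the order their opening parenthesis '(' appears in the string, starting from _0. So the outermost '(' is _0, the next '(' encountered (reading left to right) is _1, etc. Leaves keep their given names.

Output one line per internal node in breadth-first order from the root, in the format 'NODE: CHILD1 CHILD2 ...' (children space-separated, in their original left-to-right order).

Answer: _0: N _1 W T
_1: P _2
_2: U H C

Derivation:
Input: (N,(P,(U,H,C)),W,T);
Scanning left-to-right, naming '(' by encounter order:
  pos 0: '(' -> open internal node _0 (depth 1)
  pos 3: '(' -> open internal node _1 (depth 2)
  pos 6: '(' -> open internal node _2 (depth 3)
  pos 12: ')' -> close internal node _2 (now at depth 2)
  pos 13: ')' -> close internal node _1 (now at depth 1)
  pos 18: ')' -> close internal node _0 (now at depth 0)
Total internal nodes: 3
BFS adjacency from root:
  _0: N _1 W T
  _1: P _2
  _2: U H C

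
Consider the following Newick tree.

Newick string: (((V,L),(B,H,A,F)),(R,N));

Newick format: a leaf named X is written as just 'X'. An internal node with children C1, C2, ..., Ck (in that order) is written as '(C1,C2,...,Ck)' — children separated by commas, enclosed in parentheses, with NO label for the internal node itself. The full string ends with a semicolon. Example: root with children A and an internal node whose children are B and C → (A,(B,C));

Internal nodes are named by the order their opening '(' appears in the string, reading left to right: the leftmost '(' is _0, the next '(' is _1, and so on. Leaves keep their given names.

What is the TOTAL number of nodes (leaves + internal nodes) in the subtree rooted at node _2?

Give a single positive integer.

Answer: 3

Derivation:
Newick: (((V,L),(B,H,A,F)),(R,N));
Locate _2: it is the '(' at position 2 (the 3rd '(' reading left to right).
Query: subtree rooted at _2
_2: subtree_size = 1 + 2
  V: subtree_size = 1 + 0
  L: subtree_size = 1 + 0
Total subtree size of _2: 3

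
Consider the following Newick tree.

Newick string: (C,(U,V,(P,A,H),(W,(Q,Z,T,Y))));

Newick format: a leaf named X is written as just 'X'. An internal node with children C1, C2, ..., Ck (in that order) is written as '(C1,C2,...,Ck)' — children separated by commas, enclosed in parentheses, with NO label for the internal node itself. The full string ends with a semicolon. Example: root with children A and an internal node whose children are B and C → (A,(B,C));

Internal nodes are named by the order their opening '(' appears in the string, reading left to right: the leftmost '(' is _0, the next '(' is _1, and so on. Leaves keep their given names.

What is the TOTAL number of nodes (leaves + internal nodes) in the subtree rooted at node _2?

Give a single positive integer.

Newick: (C,(U,V,(P,A,H),(W,(Q,Z,T,Y))));
Locate _2: it is the '(' at position 8 (the 3rd '(' reading left to right).
Query: subtree rooted at _2
_2: subtree_size = 1 + 3
  P: subtree_size = 1 + 0
  A: subtree_size = 1 + 0
  H: subtree_size = 1 + 0
Total subtree size of _2: 4

Answer: 4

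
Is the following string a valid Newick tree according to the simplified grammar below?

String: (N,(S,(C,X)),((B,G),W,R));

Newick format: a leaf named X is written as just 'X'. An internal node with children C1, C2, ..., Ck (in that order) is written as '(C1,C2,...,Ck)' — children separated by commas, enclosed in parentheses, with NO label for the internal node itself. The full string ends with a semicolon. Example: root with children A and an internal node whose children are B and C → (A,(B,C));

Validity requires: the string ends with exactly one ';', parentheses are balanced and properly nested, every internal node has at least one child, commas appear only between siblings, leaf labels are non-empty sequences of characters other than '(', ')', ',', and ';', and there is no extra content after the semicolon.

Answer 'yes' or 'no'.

Input: (N,(S,(C,X)),((B,G),W,R));
Paren balance: 5 '(' vs 5 ')' OK
Ends with single ';': True
Full parse: OK
Valid: True

Answer: yes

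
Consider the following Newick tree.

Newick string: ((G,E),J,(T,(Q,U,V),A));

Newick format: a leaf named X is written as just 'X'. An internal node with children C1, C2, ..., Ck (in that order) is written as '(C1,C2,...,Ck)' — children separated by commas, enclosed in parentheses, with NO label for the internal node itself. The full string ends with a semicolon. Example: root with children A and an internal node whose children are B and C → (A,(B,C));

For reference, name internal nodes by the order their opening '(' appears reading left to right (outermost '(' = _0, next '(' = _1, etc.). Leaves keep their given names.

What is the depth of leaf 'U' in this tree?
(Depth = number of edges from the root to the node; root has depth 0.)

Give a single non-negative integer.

Answer: 3

Derivation:
Newick: ((G,E),J,(T,(Q,U,V),A));
Naming internals by '(' encounter order: outermost '(' = _0, next = _1, ...
Query node: U
Path from root: _0 -> _2 -> _3 -> U
Depth of U: 3 (number of edges from root)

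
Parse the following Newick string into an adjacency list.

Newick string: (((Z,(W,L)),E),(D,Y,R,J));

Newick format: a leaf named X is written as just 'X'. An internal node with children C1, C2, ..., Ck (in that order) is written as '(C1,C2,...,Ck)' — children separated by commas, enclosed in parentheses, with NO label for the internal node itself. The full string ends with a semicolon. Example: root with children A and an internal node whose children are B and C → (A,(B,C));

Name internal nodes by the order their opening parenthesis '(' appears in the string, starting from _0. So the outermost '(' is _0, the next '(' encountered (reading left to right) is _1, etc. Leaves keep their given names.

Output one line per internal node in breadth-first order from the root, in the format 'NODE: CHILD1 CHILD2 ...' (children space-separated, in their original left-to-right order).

Input: (((Z,(W,L)),E),(D,Y,R,J));
Scanning left-to-right, naming '(' by encounter order:
  pos 0: '(' -> open internal node _0 (depth 1)
  pos 1: '(' -> open internal node _1 (depth 2)
  pos 2: '(' -> open internal node _2 (depth 3)
  pos 5: '(' -> open internal node _3 (depth 4)
  pos 9: ')' -> close internal node _3 (now at depth 3)
  pos 10: ')' -> close internal node _2 (now at depth 2)
  pos 13: ')' -> close internal node _1 (now at depth 1)
  pos 15: '(' -> open internal node _4 (depth 2)
  pos 23: ')' -> close internal node _4 (now at depth 1)
  pos 24: ')' -> close internal node _0 (now at depth 0)
Total internal nodes: 5
BFS adjacency from root:
  _0: _1 _4
  _1: _2 E
  _4: D Y R J
  _2: Z _3
  _3: W L

Answer: _0: _1 _4
_1: _2 E
_4: D Y R J
_2: Z _3
_3: W L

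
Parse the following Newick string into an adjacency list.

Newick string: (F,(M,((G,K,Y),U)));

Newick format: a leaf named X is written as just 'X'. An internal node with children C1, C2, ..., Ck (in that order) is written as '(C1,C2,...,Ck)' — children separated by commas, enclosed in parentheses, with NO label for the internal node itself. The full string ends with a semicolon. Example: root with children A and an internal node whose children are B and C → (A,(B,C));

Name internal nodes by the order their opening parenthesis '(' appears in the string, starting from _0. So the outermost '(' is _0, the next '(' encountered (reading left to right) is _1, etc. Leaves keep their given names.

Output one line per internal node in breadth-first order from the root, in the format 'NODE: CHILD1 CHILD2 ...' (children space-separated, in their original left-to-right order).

Answer: _0: F _1
_1: M _2
_2: _3 U
_3: G K Y

Derivation:
Input: (F,(M,((G,K,Y),U)));
Scanning left-to-right, naming '(' by encounter order:
  pos 0: '(' -> open internal node _0 (depth 1)
  pos 3: '(' -> open internal node _1 (depth 2)
  pos 6: '(' -> open internal node _2 (depth 3)
  pos 7: '(' -> open internal node _3 (depth 4)
  pos 13: ')' -> close internal node _3 (now at depth 3)
  pos 16: ')' -> close internal node _2 (now at depth 2)
  pos 17: ')' -> close internal node _1 (now at depth 1)
  pos 18: ')' -> close internal node _0 (now at depth 0)
Total internal nodes: 4
BFS adjacency from root:
  _0: F _1
  _1: M _2
  _2: _3 U
  _3: G K Y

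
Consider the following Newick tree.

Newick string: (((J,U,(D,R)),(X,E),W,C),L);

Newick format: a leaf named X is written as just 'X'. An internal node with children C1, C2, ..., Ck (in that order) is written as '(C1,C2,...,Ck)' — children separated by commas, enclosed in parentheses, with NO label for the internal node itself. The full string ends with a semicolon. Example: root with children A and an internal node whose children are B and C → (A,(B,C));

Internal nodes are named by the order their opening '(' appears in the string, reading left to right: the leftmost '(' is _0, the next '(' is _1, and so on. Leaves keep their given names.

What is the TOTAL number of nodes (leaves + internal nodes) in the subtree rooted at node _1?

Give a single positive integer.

Newick: (((J,U,(D,R)),(X,E),W,C),L);
Locate _1: it is the '(' at position 1 (the 2nd '(' reading left to right).
Query: subtree rooted at _1
_1: subtree_size = 1 + 11
  _2: subtree_size = 1 + 5
    J: subtree_size = 1 + 0
    U: subtree_size = 1 + 0
    _3: subtree_size = 1 + 2
      D: subtree_size = 1 + 0
      R: subtree_size = 1 + 0
  _4: subtree_size = 1 + 2
    X: subtree_size = 1 + 0
    E: subtree_size = 1 + 0
  W: subtree_size = 1 + 0
  C: subtree_size = 1 + 0
Total subtree size of _1: 12

Answer: 12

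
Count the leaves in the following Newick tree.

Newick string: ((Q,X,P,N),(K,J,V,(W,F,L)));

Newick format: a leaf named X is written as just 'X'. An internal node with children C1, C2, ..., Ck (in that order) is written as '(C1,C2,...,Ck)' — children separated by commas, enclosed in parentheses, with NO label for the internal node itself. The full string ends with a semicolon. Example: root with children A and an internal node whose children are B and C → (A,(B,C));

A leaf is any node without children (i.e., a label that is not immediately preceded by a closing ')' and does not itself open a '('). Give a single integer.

Newick: ((Q,X,P,N),(K,J,V,(W,F,L)));
Scan left-to-right; a leaf is any maximal label run not followed by '(':
  pos 2: leaf 'Q' → count = 1
  pos 4: leaf 'X' → count = 2
  pos 6: leaf 'P' → count = 3
  pos 8: leaf 'N' → count = 4
  pos 12: leaf 'K' → count = 5
  pos 14: leaf 'J' → count = 6
  pos 16: leaf 'V' → count = 7
  pos 19: leaf 'W' → count = 8
  pos 21: leaf 'F' → count = 9
  pos 23: leaf 'L' → count = 10
Total leaves: 10

Answer: 10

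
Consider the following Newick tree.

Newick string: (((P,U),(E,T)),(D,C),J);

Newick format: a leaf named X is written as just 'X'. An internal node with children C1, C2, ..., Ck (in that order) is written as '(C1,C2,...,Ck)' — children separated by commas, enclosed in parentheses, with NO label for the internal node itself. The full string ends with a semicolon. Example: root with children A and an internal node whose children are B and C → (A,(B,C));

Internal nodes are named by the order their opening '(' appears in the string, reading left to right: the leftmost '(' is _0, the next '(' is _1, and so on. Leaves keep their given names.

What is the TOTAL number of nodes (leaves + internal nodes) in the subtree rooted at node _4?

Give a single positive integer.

Answer: 3

Derivation:
Newick: (((P,U),(E,T)),(D,C),J);
Locate _4: it is the '(' at position 15 (the 5th '(' reading left to right).
Query: subtree rooted at _4
_4: subtree_size = 1 + 2
  D: subtree_size = 1 + 0
  C: subtree_size = 1 + 0
Total subtree size of _4: 3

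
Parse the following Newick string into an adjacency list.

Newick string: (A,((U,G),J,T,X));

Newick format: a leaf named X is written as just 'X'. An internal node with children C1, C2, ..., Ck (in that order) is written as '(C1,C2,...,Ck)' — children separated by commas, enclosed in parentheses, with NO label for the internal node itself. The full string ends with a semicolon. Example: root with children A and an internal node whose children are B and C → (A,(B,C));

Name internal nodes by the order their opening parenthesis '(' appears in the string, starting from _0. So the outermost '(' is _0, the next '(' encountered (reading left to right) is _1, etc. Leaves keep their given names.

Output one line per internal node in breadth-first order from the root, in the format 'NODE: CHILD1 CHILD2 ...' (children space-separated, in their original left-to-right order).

Input: (A,((U,G),J,T,X));
Scanning left-to-right, naming '(' by encounter order:
  pos 0: '(' -> open internal node _0 (depth 1)
  pos 3: '(' -> open internal node _1 (depth 2)
  pos 4: '(' -> open internal node _2 (depth 3)
  pos 8: ')' -> close internal node _2 (now at depth 2)
  pos 15: ')' -> close internal node _1 (now at depth 1)
  pos 16: ')' -> close internal node _0 (now at depth 0)
Total internal nodes: 3
BFS adjacency from root:
  _0: A _1
  _1: _2 J T X
  _2: U G

Answer: _0: A _1
_1: _2 J T X
_2: U G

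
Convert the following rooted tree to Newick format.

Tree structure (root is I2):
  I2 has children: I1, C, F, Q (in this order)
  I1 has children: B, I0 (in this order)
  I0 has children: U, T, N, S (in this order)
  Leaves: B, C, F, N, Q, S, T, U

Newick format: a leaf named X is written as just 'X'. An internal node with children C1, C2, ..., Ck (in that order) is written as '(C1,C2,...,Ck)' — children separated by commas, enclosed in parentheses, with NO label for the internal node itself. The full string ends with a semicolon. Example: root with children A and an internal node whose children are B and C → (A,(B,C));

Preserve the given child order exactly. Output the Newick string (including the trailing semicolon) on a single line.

Answer: ((B,(U,T,N,S)),C,F,Q);

Derivation:
internal I2 with children ['I1', 'C', 'F', 'Q']
  internal I1 with children ['B', 'I0']
    leaf 'B' → 'B'
    internal I0 with children ['U', 'T', 'N', 'S']
      leaf 'U' → 'U'
      leaf 'T' → 'T'
      leaf 'N' → 'N'
      leaf 'S' → 'S'
    → '(U,T,N,S)'
  → '(B,(U,T,N,S))'
  leaf 'C' → 'C'
  leaf 'F' → 'F'
  leaf 'Q' → 'Q'
→ '((B,(U,T,N,S)),C,F,Q)'
Final: ((B,(U,T,N,S)),C,F,Q);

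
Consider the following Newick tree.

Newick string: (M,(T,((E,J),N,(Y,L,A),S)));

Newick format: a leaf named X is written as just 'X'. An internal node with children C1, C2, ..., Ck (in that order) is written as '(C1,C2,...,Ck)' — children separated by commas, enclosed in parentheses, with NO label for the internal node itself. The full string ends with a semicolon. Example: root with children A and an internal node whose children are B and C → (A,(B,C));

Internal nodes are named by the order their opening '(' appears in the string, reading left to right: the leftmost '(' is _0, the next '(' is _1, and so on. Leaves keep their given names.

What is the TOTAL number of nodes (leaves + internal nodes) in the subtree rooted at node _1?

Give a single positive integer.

Newick: (M,(T,((E,J),N,(Y,L,A),S)));
Locate _1: it is the '(' at position 3 (the 2nd '(' reading left to right).
Query: subtree rooted at _1
_1: subtree_size = 1 + 11
  T: subtree_size = 1 + 0
  _2: subtree_size = 1 + 9
    _3: subtree_size = 1 + 2
      E: subtree_size = 1 + 0
      J: subtree_size = 1 + 0
    N: subtree_size = 1 + 0
    _4: subtree_size = 1 + 3
      Y: subtree_size = 1 + 0
      L: subtree_size = 1 + 0
      A: subtree_size = 1 + 0
    S: subtree_size = 1 + 0
Total subtree size of _1: 12

Answer: 12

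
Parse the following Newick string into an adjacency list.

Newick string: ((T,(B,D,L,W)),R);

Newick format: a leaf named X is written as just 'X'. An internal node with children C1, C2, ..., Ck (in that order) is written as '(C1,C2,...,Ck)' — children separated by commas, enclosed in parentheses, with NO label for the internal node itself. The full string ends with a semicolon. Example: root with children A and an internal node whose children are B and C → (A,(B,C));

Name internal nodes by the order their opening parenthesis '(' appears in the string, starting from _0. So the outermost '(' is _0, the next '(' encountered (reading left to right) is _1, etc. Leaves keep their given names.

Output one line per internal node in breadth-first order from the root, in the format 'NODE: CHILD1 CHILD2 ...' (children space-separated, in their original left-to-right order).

Answer: _0: _1 R
_1: T _2
_2: B D L W

Derivation:
Input: ((T,(B,D,L,W)),R);
Scanning left-to-right, naming '(' by encounter order:
  pos 0: '(' -> open internal node _0 (depth 1)
  pos 1: '(' -> open internal node _1 (depth 2)
  pos 4: '(' -> open internal node _2 (depth 3)
  pos 12: ')' -> close internal node _2 (now at depth 2)
  pos 13: ')' -> close internal node _1 (now at depth 1)
  pos 16: ')' -> close internal node _0 (now at depth 0)
Total internal nodes: 3
BFS adjacency from root:
  _0: _1 R
  _1: T _2
  _2: B D L W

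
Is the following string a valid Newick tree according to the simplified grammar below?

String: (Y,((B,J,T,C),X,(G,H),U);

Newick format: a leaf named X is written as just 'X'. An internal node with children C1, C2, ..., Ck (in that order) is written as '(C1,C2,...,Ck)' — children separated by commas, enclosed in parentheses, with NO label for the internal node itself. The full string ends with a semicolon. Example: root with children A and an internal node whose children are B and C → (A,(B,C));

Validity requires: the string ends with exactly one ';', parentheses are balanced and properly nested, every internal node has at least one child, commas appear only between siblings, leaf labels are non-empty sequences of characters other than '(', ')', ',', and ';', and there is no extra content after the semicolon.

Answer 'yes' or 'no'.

Answer: no

Derivation:
Input: (Y,((B,J,T,C),X,(G,H),U);
Paren balance: 4 '(' vs 3 ')' MISMATCH
Ends with single ';': True
Full parse: FAILS (expected , or ) at pos 24)
Valid: False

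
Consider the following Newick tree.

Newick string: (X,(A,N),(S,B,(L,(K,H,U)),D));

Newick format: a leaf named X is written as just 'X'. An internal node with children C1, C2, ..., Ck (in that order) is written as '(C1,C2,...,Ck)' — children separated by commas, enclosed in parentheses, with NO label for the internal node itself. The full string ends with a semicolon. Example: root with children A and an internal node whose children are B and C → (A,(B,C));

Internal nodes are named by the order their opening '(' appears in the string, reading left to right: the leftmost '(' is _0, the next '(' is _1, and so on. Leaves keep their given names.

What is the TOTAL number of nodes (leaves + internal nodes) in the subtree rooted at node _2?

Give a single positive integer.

Answer: 10

Derivation:
Newick: (X,(A,N),(S,B,(L,(K,H,U)),D));
Locate _2: it is the '(' at position 9 (the 3rd '(' reading left to right).
Query: subtree rooted at _2
_2: subtree_size = 1 + 9
  S: subtree_size = 1 + 0
  B: subtree_size = 1 + 0
  _3: subtree_size = 1 + 5
    L: subtree_size = 1 + 0
    _4: subtree_size = 1 + 3
      K: subtree_size = 1 + 0
      H: subtree_size = 1 + 0
      U: subtree_size = 1 + 0
  D: subtree_size = 1 + 0
Total subtree size of _2: 10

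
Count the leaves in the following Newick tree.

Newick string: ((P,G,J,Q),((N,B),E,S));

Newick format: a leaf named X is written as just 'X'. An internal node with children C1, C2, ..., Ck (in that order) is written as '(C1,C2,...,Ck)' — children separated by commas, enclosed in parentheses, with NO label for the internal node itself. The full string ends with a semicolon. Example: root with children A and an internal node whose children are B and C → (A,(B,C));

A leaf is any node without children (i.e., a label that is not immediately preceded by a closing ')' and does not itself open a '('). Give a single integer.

Answer: 8

Derivation:
Newick: ((P,G,J,Q),((N,B),E,S));
Scan left-to-right; a leaf is any maximal label run not followed by '(':
  pos 2: leaf 'P' → count = 1
  pos 4: leaf 'G' → count = 2
  pos 6: leaf 'J' → count = 3
  pos 8: leaf 'Q' → count = 4
  pos 13: leaf 'N' → count = 5
  pos 15: leaf 'B' → count = 6
  pos 18: leaf 'E' → count = 7
  pos 20: leaf 'S' → count = 8
Total leaves: 8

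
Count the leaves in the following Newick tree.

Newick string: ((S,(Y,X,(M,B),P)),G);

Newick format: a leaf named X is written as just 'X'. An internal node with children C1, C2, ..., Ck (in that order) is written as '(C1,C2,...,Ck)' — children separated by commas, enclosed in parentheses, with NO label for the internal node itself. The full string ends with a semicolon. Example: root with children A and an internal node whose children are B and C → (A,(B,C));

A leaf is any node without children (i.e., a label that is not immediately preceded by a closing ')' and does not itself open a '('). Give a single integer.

Newick: ((S,(Y,X,(M,B),P)),G);
Scan left-to-right; a leaf is any maximal label run not followed by '(':
  pos 2: leaf 'S' → count = 1
  pos 5: leaf 'Y' → count = 2
  pos 7: leaf 'X' → count = 3
  pos 10: leaf 'M' → count = 4
  pos 12: leaf 'B' → count = 5
  pos 15: leaf 'P' → count = 6
  pos 19: leaf 'G' → count = 7
Total leaves: 7

Answer: 7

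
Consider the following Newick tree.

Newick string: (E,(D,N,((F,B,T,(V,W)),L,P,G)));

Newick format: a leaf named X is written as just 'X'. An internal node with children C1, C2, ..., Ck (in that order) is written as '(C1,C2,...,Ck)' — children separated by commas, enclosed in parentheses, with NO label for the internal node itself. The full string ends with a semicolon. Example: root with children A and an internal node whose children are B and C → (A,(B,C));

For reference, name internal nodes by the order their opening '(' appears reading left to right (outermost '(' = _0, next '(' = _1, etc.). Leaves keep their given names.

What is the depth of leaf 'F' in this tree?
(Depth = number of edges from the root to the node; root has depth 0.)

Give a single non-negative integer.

Answer: 4

Derivation:
Newick: (E,(D,N,((F,B,T,(V,W)),L,P,G)));
Naming internals by '(' encounter order: outermost '(' = _0, next = _1, ...
Query node: F
Path from root: _0 -> _1 -> _2 -> _3 -> F
Depth of F: 4 (number of edges from root)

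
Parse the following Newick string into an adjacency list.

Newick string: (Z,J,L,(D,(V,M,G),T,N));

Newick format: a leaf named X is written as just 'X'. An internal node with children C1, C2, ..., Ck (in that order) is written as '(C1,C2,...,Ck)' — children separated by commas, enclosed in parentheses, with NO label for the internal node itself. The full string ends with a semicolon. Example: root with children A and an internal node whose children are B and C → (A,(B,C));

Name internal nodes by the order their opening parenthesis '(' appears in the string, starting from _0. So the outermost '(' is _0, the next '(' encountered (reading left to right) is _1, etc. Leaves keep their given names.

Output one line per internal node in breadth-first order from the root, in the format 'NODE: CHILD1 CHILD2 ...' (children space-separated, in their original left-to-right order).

Input: (Z,J,L,(D,(V,M,G),T,N));
Scanning left-to-right, naming '(' by encounter order:
  pos 0: '(' -> open internal node _0 (depth 1)
  pos 7: '(' -> open internal node _1 (depth 2)
  pos 10: '(' -> open internal node _2 (depth 3)
  pos 16: ')' -> close internal node _2 (now at depth 2)
  pos 21: ')' -> close internal node _1 (now at depth 1)
  pos 22: ')' -> close internal node _0 (now at depth 0)
Total internal nodes: 3
BFS adjacency from root:
  _0: Z J L _1
  _1: D _2 T N
  _2: V M G

Answer: _0: Z J L _1
_1: D _2 T N
_2: V M G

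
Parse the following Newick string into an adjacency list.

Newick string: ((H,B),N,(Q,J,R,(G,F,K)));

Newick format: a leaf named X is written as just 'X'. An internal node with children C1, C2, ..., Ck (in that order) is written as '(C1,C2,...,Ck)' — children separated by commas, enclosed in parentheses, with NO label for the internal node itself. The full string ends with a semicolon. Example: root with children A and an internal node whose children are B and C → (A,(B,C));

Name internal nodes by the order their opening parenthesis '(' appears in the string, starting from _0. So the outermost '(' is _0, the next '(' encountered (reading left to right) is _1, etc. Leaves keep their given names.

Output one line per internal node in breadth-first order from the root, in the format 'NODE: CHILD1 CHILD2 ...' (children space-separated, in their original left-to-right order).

Input: ((H,B),N,(Q,J,R,(G,F,K)));
Scanning left-to-right, naming '(' by encounter order:
  pos 0: '(' -> open internal node _0 (depth 1)
  pos 1: '(' -> open internal node _1 (depth 2)
  pos 5: ')' -> close internal node _1 (now at depth 1)
  pos 9: '(' -> open internal node _2 (depth 2)
  pos 16: '(' -> open internal node _3 (depth 3)
  pos 22: ')' -> close internal node _3 (now at depth 2)
  pos 23: ')' -> close internal node _2 (now at depth 1)
  pos 24: ')' -> close internal node _0 (now at depth 0)
Total internal nodes: 4
BFS adjacency from root:
  _0: _1 N _2
  _1: H B
  _2: Q J R _3
  _3: G F K

Answer: _0: _1 N _2
_1: H B
_2: Q J R _3
_3: G F K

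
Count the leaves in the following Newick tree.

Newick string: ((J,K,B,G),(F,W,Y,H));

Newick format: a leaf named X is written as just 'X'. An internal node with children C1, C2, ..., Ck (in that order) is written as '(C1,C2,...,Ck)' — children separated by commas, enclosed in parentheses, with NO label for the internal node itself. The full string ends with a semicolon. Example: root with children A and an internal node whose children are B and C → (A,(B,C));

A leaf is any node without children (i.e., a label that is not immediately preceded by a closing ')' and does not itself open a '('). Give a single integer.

Answer: 8

Derivation:
Newick: ((J,K,B,G),(F,W,Y,H));
Scan left-to-right; a leaf is any maximal label run not followed by '(':
  pos 2: leaf 'J' → count = 1
  pos 4: leaf 'K' → count = 2
  pos 6: leaf 'B' → count = 3
  pos 8: leaf 'G' → count = 4
  pos 12: leaf 'F' → count = 5
  pos 14: leaf 'W' → count = 6
  pos 16: leaf 'Y' → count = 7
  pos 18: leaf 'H' → count = 8
Total leaves: 8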